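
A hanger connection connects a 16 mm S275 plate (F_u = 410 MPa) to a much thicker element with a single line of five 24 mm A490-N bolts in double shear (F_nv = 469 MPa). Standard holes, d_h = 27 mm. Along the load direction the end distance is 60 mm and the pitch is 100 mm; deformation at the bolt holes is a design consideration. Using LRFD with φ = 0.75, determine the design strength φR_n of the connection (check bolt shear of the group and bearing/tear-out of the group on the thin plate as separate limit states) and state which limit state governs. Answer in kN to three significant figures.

Bolt shear: A_b = π·24²/4 = 452.4 mm²; R_n = 469 × 452.4 × 5 × 2 / 1000 = 2122 kN → 0.75 × 2122 = 1590 kN.
Bearing (1.2 l_c t F_u ≤ 2.4 d t F_u): upper limit = 2.4·24·16·410 / 1000 = 377.9 kN.
  Edge l_c = 60 − 27/2 = 46.5 → r_n = 366 kN; interior l_c = 100 − 27 = 73 → r_n = 377.9 kN.
  R_n,bearing = 1·366 + 4·377.9 = 1877 kN → 0.75 × 1877 = 1410 kN.
Bearing governs: 1410 kN.

1410 kN (bearing governs)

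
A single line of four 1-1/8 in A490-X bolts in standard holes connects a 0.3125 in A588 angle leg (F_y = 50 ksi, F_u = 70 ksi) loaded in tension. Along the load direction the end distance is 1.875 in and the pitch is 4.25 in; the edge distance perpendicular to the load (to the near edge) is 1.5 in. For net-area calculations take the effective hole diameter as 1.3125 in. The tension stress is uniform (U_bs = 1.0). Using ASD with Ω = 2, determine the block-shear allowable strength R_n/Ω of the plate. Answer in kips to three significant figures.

Shear plane L_v = 1.875 + 3·4.25 = 14.62 in; A_gv = 14.62 × 0.3125 = 4.57 in².
A_nv = (14.62 − 3.5·1.3125) × 0.3125 = 3.135 in².
A_nt = (1.5 − 0.5·1.3125) × 0.3125 = 0.2637 in².
0.6 F_u A_nv = 131.7 kips; 0.6 F_y A_gv = 137.1 kips → shear rupture governs the shear term.
R_n = 131.7 + 1.0 × 70 × 0.2637 = 150.1 kips.
Allowable strength R_n/Ω = 150.1 / 2 = 75.1 kips.

75.1 kips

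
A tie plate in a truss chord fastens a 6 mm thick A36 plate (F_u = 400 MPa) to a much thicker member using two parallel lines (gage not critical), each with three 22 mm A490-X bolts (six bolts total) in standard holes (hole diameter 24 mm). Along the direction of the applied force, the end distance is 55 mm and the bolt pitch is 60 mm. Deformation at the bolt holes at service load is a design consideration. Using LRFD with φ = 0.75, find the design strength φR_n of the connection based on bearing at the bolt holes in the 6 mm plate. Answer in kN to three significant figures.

Per bolt r_n = 1.2 l_c t F_u ≤ 2.4 d t F_u; upper limit = 2.4 × 22 × 6 × 400 / 1000 = 126.7 kN.
Edge bolt: l_c = 55 − 24/2 = 43 mm → 1.2 × 43 × 6 × 400 / 1000 = 123.8 → r_n = 123.8 kN.
Interior bolts: l_c = 60 − 24 = 36 mm → 1.2 × 36 × 6 × 400 / 1000 = 103.7 → r_n = 103.7 kN.
R_n = 2 × 123.8 + 4 × 103.7 = 662.4 kN.
Design strength φR_n = 0.75 × 662.4 = 497 kN.

497 kN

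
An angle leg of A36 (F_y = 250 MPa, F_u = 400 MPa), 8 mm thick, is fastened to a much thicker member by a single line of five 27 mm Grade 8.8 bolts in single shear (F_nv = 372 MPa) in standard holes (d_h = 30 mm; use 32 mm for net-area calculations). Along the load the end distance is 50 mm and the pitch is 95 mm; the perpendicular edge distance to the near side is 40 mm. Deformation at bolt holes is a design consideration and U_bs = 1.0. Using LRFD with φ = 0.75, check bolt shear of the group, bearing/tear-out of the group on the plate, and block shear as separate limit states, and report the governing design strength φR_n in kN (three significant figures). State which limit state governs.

Bolt shear: A_b = π·27²/4 = 572.6 mm²; R_n = 372 × 572.6 × 5 × 1 / 1000 = 1065 kN → 0.75 × 1065 = 799 kN.
Bearing: edge l_c = 35, r_n = 134.4 kN; interior l_c = 65, r_n = 207.4 kN; R_n = 134.4 + 4·207.4 = 963.8 kN → 723 kN.
Block shear: A_gv = 3440, A_nv = 2288, A_nt = 192 mm²; R_n = min(0.6F_uA_nv, 0.6F_yA_gv) + U_bs·F_u·A_nt = 592.8 kN → 445 kN.
Block shear governs: 445 kN.

445 kN (block shear governs)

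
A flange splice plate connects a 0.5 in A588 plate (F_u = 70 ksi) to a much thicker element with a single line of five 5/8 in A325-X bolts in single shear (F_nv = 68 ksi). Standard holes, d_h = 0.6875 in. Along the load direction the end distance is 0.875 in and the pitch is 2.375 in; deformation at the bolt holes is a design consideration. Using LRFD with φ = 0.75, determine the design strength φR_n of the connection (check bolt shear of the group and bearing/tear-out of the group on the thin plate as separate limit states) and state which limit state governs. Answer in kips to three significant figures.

Bolt shear: A_b = π·0.625²/4 = 0.3068 in²; R_n = 68 × 0.3068 × 5 × 1 = 104.3 kips → 0.75 × 104.3 = 78.2 kips.
Bearing (1.2 l_c t F_u ≤ 2.4 d t F_u): upper limit = 2.4·0.625·0.5·70 = 52.5 kips.
  Edge l_c = 0.875 − 0.6875/2 = 0.5312 → r_n = 22.31 kips; interior l_c = 2.375 − 0.6875 = 1.688 → r_n = 52.5 kips.
  R_n,bearing = 1·22.31 + 4·52.5 = 232.3 kips → 0.75 × 232.3 = 174 kips.
Bolt shear governs: 78.2 kips.

78.2 kips (bolt shear governs)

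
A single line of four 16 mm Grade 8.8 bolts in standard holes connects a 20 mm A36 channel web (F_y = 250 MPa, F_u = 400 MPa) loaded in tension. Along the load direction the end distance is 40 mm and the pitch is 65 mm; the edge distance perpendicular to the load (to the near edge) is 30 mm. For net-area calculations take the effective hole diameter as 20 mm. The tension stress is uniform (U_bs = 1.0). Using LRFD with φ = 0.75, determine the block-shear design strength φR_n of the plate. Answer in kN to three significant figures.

649 kN

Shear plane L_v = 40 + 3·65 = 235 mm; A_gv = 235 × 20 = 4700 mm².
A_nv = (235 − 3.5·20) × 20 = 3300 mm².
A_nt = (30 − 0.5·20) × 20 = 400 mm².
0.6 F_u A_nv = 792 kN; 0.6 F_y A_gv = 705 kN → shear yielding governs the shear term.
R_n = 705 + 1.0 × 400 × 400 / 1000 = 865 kN.
Design strength φR_n = 0.75 × 865 = 649 kN.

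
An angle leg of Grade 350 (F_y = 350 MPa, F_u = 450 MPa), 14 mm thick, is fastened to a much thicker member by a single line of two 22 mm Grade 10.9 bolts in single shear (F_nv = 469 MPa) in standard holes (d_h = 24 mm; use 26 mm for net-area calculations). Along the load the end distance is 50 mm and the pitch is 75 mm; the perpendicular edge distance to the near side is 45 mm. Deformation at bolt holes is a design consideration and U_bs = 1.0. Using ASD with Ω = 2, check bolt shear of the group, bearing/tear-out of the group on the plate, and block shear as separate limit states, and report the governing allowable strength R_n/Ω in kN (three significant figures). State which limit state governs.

178 kN (bolt shear governs)

Bolt shear: A_b = π·22²/4 = 380.1 mm²; R_n = 469 × 380.1 × 2 × 1 / 1000 = 356.6 kN → 356.6 / 2 = 178 kN.
Bearing: edge l_c = 38, r_n = 287.3 kN; interior l_c = 51, r_n = 332.6 kN; R_n = 287.3 + 1·332.6 = 619.9 kN → 310 kN.
Block shear: A_gv = 1750, A_nv = 1204, A_nt = 448 mm²; R_n = min(0.6F_uA_nv, 0.6F_yA_gv) + U_bs·F_u·A_nt = 526.7 kN → 263 kN.
Bolt shear governs: 178 kN.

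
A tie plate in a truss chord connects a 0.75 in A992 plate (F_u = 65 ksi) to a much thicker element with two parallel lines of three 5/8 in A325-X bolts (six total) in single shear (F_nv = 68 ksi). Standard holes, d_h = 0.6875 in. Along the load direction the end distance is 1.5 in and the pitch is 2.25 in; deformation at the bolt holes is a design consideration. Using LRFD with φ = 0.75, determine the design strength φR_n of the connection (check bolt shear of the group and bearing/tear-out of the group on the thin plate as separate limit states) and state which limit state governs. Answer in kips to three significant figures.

93.9 kips (bolt shear governs)

Bolt shear: A_b = π·0.625²/4 = 0.3068 in²; R_n = 68 × 0.3068 × 6 × 1 = 125.2 kips → 0.75 × 125.2 = 93.9 kips.
Bearing (1.2 l_c t F_u ≤ 2.4 d t F_u): upper limit = 2.4·0.625·0.75·65 = 73.12 kips.
  Edge l_c = 1.5 − 0.6875/2 = 1.156 → r_n = 67.64 kips; interior l_c = 2.25 − 0.6875 = 1.562 → r_n = 73.12 kips.
  R_n,bearing = 2·67.64 + 4·73.12 = 427.8 kips → 0.75 × 427.8 = 321 kips.
Bolt shear governs: 93.9 kips.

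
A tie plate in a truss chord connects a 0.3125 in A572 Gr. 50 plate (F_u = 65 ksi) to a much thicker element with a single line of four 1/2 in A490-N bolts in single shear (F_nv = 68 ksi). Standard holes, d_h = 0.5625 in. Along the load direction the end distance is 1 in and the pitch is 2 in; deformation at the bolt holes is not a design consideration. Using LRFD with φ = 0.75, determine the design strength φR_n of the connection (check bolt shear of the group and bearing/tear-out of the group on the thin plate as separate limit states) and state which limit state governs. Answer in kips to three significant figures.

40.1 kips (bolt shear governs)

Bolt shear: A_b = π·0.5²/4 = 0.1963 in²; R_n = 68 × 0.1963 × 4 × 1 = 53.41 kips → 0.75 × 53.41 = 40.1 kips.
Bearing (1.5 l_c t F_u ≤ 3.0 d t F_u): upper limit = 3.0·0.5·0.3125·65 = 30.47 kips.
  Edge l_c = 1 − 0.5625/2 = 0.7188 → r_n = 21.9 kips; interior l_c = 2 − 0.5625 = 1.438 → r_n = 30.47 kips.
  R_n,bearing = 1·21.9 + 3·30.47 = 113.3 kips → 0.75 × 113.3 = 85 kips.
Bolt shear governs: 40.1 kips.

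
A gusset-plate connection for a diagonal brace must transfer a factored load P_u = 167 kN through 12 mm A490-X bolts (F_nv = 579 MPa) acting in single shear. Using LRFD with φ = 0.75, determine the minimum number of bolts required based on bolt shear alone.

4 bolts

A_b = π·12²/4 = 113.1 mm².
Per-bolt design strength φR_n = 0.75 × 579 × 113.1 × 1 / 1000 = 49.11 kN.
n ≥ 167 / 49.11 = 3.4 → use 4 bolts.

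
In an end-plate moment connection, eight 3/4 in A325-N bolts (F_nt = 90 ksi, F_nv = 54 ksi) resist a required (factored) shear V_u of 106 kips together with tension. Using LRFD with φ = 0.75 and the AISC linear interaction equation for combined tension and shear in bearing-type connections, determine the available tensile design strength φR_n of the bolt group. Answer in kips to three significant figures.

133 kips

A_b = π·0.75²/4 = 0.4418 in²; f_rv = 106 / (8 × 0.4418) = 29.99 ksi.
F'_nt = 1.3 F_nt − (F_nt / φF_nv) f_rv = 1.3·90 − (90/(0.75·54))·29.99 = 50.35 ksi, capped at F_nt → F'_nt = 50.35 ksi.
R_n = F'_nt · A_b · n = 50.35 × 0.4418 × 8 = 178 kips.
Design strength φR_n = 0.75 × 178 = 133 kips.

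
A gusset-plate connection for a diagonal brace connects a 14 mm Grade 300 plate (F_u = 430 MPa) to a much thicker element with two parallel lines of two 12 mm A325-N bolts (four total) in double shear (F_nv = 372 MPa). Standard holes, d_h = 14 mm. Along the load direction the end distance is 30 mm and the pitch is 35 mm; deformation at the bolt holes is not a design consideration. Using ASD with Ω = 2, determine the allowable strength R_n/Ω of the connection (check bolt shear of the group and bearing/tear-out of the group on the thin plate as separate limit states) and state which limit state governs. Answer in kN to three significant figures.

168 kN (bolt shear governs)

Bolt shear: A_b = π·12²/4 = 113.1 mm²; R_n = 372 × 113.1 × 4 × 2 / 1000 = 336.6 kN → 336.6 / 2 = 168 kN.
Bearing (1.5 l_c t F_u ≤ 3.0 d t F_u): upper limit = 3.0·12·14·430 / 1000 = 216.7 kN.
  Edge l_c = 30 − 14/2 = 23 → r_n = 207.7 kN; interior l_c = 35 − 14 = 21 → r_n = 189.6 kN.
  R_n,bearing = 2·207.7 + 2·189.6 = 794.6 kN → 794.6 / 2 = 397 kN.
Bolt shear governs: 168 kN.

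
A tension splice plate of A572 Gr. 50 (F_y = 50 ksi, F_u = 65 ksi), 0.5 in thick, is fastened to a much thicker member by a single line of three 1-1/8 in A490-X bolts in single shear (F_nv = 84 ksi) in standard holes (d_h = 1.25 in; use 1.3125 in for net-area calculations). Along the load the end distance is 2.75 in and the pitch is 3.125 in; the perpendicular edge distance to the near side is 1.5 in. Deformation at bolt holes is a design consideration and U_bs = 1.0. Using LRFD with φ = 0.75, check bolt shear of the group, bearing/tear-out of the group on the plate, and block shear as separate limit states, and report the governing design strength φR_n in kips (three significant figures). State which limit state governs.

Bolt shear: A_b = π·1.125²/4 = 0.994 in²; R_n = 84 × 0.994 × 3 × 1 = 250.5 kips → 0.75 × 250.5 = 188 kips.
Bearing: edge l_c = 2.125, r_n = 82.88 kips; interior l_c = 1.875, r_n = 73.12 kips; R_n = 82.88 + 2·73.12 = 229.1 kips → 172 kips.
Block shear: A_gv = 4.5, A_nv = 2.859, A_nt = 0.4219 in²; R_n = min(0.6F_uA_nv, 0.6F_yA_gv) + U_bs·F_u·A_nt = 138.9 kips → 104 kips.
Block shear governs: 104 kips.

104 kips (block shear governs)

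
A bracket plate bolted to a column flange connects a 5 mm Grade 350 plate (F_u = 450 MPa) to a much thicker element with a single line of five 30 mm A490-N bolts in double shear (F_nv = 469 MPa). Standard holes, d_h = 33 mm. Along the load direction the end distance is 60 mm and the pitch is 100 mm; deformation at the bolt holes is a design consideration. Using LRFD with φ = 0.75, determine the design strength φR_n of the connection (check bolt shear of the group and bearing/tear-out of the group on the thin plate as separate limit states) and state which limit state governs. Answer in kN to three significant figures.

574 kN (bearing governs)

Bolt shear: A_b = π·30²/4 = 706.9 mm²; R_n = 469 × 706.9 × 5 × 2 / 1000 = 3315 kN → 0.75 × 3315 = 2490 kN.
Bearing (1.2 l_c t F_u ≤ 2.4 d t F_u): upper limit = 2.4·30·5·450 / 1000 = 162 kN.
  Edge l_c = 60 − 33/2 = 43.5 → r_n = 117.5 kN; interior l_c = 100 − 33 = 67 → r_n = 162 kN.
  R_n,bearing = 1·117.5 + 4·162 = 765.5 kN → 0.75 × 765.5 = 574 kN.
Bearing governs: 574 kN.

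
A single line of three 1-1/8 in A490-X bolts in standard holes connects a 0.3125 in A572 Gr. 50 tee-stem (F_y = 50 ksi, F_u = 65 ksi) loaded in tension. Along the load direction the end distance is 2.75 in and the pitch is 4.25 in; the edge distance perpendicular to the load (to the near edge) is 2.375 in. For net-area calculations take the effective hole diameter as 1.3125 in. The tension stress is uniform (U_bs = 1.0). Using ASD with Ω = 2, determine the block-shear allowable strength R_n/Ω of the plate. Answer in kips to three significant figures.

Shear plane L_v = 2.75 + 2·4.25 = 11.25 in; A_gv = 11.25 × 0.3125 = 3.516 in².
A_nv = (11.25 − 2.5·1.3125) × 0.3125 = 2.49 in².
A_nt = (2.375 − 0.5·1.3125) × 0.3125 = 0.5371 in².
0.6 F_u A_nv = 97.12 kips; 0.6 F_y A_gv = 105.5 kips → shear rupture governs the shear term.
R_n = 97.12 + 1.0 × 65 × 0.5371 = 132 kips.
Allowable strength R_n/Ω = 132 / 2 = 66 kips.

66 kips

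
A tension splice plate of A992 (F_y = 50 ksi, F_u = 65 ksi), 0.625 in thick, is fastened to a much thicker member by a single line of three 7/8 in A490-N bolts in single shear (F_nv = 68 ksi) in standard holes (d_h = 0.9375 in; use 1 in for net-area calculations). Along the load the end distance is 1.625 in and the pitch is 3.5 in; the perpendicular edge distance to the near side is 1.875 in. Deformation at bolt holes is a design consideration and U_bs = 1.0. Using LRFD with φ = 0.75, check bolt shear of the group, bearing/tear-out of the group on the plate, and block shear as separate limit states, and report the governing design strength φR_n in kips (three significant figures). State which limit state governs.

92 kips (bolt shear governs)

Bolt shear: A_b = π·0.875²/4 = 0.6013 in²; R_n = 68 × 0.6013 × 3 × 1 = 122.7 kips → 0.75 × 122.7 = 92 kips.
Bearing: edge l_c = 1.156, r_n = 56.37 kips; interior l_c = 2.562, r_n = 85.31 kips; R_n = 56.37 + 2·85.31 = 227 kips → 170 kips.
Block shear: A_gv = 5.391, A_nv = 3.828, A_nt = 0.8594 in²; R_n = min(0.6F_uA_nv, 0.6F_yA_gv) + U_bs·F_u·A_nt = 205.2 kips → 154 kips.
Bolt shear governs: 92 kips.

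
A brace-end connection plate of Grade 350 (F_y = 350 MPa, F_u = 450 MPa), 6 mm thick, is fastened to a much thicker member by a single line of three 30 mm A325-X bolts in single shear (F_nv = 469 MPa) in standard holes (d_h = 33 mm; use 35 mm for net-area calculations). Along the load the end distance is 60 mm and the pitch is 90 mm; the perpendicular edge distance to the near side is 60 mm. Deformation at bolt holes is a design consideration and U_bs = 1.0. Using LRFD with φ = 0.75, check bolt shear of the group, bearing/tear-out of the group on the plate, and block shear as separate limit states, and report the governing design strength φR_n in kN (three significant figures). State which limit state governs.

Bolt shear: A_b = π·30²/4 = 706.9 mm²; R_n = 469 × 706.9 × 3 × 1 / 1000 = 994.5 kN → 0.75 × 994.5 = 746 kN.
Bearing: edge l_c = 43.5, r_n = 140.9 kN; interior l_c = 57, r_n = 184.7 kN; R_n = 140.9 + 2·184.7 = 510.3 kN → 383 kN.
Block shear: A_gv = 1440, A_nv = 915, A_nt = 255 mm²; R_n = min(0.6F_uA_nv, 0.6F_yA_gv) + U_bs·F_u·A_nt = 361.8 kN → 271 kN.
Block shear governs: 271 kN.

271 kN (block shear governs)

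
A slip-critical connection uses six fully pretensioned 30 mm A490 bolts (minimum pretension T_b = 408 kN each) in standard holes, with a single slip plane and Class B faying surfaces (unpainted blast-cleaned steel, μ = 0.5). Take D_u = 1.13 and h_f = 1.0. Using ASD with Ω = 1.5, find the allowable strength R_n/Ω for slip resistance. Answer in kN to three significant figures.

922 kN

R_n = μ · D_u · h_f · T_b · n_s · n_b = 0.5 × 1.13 × 1.0 × 408 × 1 × 6 = 1383 kN.
Allowable strength R_n/Ω = 1383 / 1.5 = 922 kN.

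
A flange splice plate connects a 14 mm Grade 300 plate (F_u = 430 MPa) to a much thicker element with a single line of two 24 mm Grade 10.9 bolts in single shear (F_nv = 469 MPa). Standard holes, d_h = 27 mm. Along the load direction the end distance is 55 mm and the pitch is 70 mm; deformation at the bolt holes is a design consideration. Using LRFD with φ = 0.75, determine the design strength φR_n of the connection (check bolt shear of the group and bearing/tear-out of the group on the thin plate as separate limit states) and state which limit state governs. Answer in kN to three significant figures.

318 kN (bolt shear governs)

Bolt shear: A_b = π·24²/4 = 452.4 mm²; R_n = 469 × 452.4 × 2 × 1 / 1000 = 424.3 kN → 0.75 × 424.3 = 318 kN.
Bearing (1.2 l_c t F_u ≤ 2.4 d t F_u): upper limit = 2.4·24·14·430 / 1000 = 346.8 kN.
  Edge l_c = 55 − 27/2 = 41.5 → r_n = 299.8 kN; interior l_c = 70 − 27 = 43 → r_n = 310.6 kN.
  R_n,bearing = 1·299.8 + 1·310.6 = 610.4 kN → 0.75 × 610.4 = 458 kN.
Bolt shear governs: 318 kN.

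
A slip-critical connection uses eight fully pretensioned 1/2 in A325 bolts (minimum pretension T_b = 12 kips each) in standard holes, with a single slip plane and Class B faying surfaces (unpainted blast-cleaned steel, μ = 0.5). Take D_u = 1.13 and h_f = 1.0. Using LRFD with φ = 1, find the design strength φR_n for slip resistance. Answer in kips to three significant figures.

R_n = μ · D_u · h_f · T_b · n_s · n_b = 0.5 × 1.13 × 1.0 × 12 × 1 × 8 = 54.24 kips.
Design strength φR_n = 1 × 54.24 = 54.2 kips.

54.2 kips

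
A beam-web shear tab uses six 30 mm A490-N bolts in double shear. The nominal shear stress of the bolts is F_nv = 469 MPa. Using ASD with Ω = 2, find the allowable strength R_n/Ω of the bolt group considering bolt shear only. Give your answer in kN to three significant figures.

1990 kN

A_b = π × 30² / 4 = 706.9 mm².
R_n = F_nv · A_b · n · n_s = 469 × 706.9 × 6 × 2 / 1000 = 3978 kN.
Allowable strength R_n/Ω = 3978 / 2 = 1990 kN.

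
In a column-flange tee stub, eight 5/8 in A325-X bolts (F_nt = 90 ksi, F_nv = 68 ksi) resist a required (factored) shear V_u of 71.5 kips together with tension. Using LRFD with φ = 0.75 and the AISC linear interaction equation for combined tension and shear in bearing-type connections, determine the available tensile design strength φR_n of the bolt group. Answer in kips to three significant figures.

121 kips

A_b = π·0.625²/4 = 0.3068 in²; f_rv = 71.5 / (8 × 0.3068) = 29.13 ksi.
F'_nt = 1.3 F_nt − (F_nt / φF_nv) f_rv = 1.3·90 − (90/(0.75·68))·29.13 = 65.59 ksi, capped at F_nt → F'_nt = 65.59 ksi.
R_n = F'_nt · A_b · n = 65.59 × 0.3068 × 8 = 161 kips.
Design strength φR_n = 0.75 × 161 = 121 kips.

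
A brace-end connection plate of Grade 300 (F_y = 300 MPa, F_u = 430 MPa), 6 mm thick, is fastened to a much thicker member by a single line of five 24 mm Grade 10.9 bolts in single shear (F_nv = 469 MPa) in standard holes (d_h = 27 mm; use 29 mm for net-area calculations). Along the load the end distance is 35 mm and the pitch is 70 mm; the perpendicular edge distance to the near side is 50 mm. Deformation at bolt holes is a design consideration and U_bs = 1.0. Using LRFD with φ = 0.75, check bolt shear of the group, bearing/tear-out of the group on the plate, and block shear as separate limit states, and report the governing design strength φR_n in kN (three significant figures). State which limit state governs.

283 kN (block shear governs)

Bolt shear: A_b = π·24²/4 = 452.4 mm²; R_n = 469 × 452.4 × 5 × 1 / 1000 = 1061 kN → 0.75 × 1061 = 796 kN.
Bearing: edge l_c = 21.5, r_n = 66.56 kN; interior l_c = 43, r_n = 133.1 kN; R_n = 66.56 + 4·133.1 = 599.1 kN → 449 kN.
Block shear: A_gv = 1890, A_nv = 1107, A_nt = 213 mm²; R_n = min(0.6F_uA_nv, 0.6F_yA_gv) + U_bs·F_u·A_nt = 377.2 kN → 283 kN.
Block shear governs: 283 kN.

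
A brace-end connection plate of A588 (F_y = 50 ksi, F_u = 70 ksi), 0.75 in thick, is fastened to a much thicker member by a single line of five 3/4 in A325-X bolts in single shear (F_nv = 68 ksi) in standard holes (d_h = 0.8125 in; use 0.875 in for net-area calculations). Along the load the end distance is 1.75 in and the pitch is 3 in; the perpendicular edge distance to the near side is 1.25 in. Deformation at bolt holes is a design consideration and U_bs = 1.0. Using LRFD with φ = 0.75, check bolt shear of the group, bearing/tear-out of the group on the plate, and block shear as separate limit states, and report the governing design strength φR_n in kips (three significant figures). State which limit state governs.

Bolt shear: A_b = π·0.75²/4 = 0.4418 in²; R_n = 68 × 0.4418 × 5 × 1 = 150.2 kips → 0.75 × 150.2 = 113 kips.
Bearing: edge l_c = 1.344, r_n = 84.66 kips; interior l_c = 2.188, r_n = 94.5 kips; R_n = 84.66 + 4·94.5 = 462.7 kips → 347 kips.
Block shear: A_gv = 10.31, A_nv = 7.359, A_nt = 0.6094 in²; R_n = min(0.6F_uA_nv, 0.6F_yA_gv) + U_bs·F_u·A_nt = 351.8 kips → 264 kips.
Bolt shear governs: 113 kips.

113 kips (bolt shear governs)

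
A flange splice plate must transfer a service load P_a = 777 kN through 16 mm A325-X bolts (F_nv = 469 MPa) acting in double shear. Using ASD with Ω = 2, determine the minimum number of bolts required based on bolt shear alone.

A_b = π·16²/4 = 201.1 mm².
Per-bolt allowable strength R_n/Ω = 469 × 201.1 × 2 / 1000 / 2 = 94.3 kN.
n ≥ 777 / 94.3 = 8.24 → use 9 bolts.

9 bolts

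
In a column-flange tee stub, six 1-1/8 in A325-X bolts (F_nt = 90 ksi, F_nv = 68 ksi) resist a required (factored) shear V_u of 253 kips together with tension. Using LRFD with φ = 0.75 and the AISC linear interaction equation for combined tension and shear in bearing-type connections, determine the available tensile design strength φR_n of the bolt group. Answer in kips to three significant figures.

A_b = π·1.125²/4 = 0.994 in²; f_rv = 253 / (6 × 0.994) = 42.42 ksi.
F'_nt = 1.3 F_nt − (F_nt / φF_nv) f_rv = 1.3·90 − (90/(0.75·68))·42.42 = 42.14 ksi, capped at F_nt → F'_nt = 42.14 ksi.
R_n = F'_nt · A_b · n = 42.14 × 0.994 × 6 = 251.3 kips.
Design strength φR_n = 0.75 × 251.3 = 188 kips.

188 kips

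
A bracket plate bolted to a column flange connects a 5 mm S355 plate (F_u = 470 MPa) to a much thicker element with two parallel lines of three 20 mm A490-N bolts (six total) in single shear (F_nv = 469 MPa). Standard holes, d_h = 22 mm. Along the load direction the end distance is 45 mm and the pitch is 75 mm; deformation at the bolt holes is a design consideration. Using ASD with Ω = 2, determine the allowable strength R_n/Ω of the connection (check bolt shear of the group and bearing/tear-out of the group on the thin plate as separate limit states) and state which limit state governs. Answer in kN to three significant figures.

321 kN (bearing governs)

Bolt shear: A_b = π·20²/4 = 314.2 mm²; R_n = 469 × 314.2 × 6 × 1 / 1000 = 884 kN → 884 / 2 = 442 kN.
Bearing (1.2 l_c t F_u ≤ 2.4 d t F_u): upper limit = 2.4·20·5·470 / 1000 = 112.8 kN.
  Edge l_c = 45 − 22/2 = 34 → r_n = 95.88 kN; interior l_c = 75 − 22 = 53 → r_n = 112.8 kN.
  R_n,bearing = 2·95.88 + 4·112.8 = 643 kN → 643 / 2 = 321 kN.
Bearing governs: 321 kN.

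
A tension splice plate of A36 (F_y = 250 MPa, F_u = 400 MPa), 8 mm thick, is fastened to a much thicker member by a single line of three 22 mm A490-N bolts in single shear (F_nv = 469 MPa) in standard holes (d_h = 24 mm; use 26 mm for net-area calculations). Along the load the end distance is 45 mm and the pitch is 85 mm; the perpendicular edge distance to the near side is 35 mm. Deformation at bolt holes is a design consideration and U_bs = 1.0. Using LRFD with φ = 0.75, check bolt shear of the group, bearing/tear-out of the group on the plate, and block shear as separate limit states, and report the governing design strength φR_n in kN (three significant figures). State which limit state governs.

246 kN (block shear governs)

Bolt shear: A_b = π·22²/4 = 380.1 mm²; R_n = 469 × 380.1 × 3 × 1 / 1000 = 534.8 kN → 0.75 × 534.8 = 401 kN.
Bearing: edge l_c = 33, r_n = 126.7 kN; interior l_c = 61, r_n = 169 kN; R_n = 126.7 + 2·169 = 464.6 kN → 348 kN.
Block shear: A_gv = 1720, A_nv = 1200, A_nt = 176 mm²; R_n = min(0.6F_uA_nv, 0.6F_yA_gv) + U_bs·F_u·A_nt = 328.4 kN → 246 kN.
Block shear governs: 246 kN.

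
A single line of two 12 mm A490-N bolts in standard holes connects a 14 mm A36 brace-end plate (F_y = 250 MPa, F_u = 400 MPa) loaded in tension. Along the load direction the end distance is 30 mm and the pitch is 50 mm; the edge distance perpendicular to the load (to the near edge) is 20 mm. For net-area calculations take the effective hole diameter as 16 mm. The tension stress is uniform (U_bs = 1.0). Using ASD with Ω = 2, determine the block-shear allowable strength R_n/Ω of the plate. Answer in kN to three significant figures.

Shear plane L_v = 30 + 1·50 = 80 mm; A_gv = 80 × 14 = 1120 mm².
A_nv = (80 − 1.5·16) × 14 = 784 mm².
A_nt = (20 − 0.5·16) × 14 = 168 mm².
0.6 F_u A_nv = 188.2 kN; 0.6 F_y A_gv = 168 kN → shear yielding governs the shear term.
R_n = 168 + 1.0 × 400 × 168 / 1000 = 235.2 kN.
Allowable strength R_n/Ω = 235.2 / 2 = 118 kN.

118 kN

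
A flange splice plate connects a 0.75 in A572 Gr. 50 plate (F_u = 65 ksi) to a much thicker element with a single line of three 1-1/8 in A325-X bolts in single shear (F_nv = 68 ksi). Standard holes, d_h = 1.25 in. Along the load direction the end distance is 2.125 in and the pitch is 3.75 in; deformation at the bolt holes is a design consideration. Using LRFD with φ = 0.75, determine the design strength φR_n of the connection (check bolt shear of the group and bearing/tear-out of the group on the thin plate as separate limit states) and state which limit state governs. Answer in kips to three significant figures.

Bolt shear: A_b = π·1.125²/4 = 0.994 in²; R_n = 68 × 0.994 × 3 × 1 = 202.8 kips → 0.75 × 202.8 = 152 kips.
Bearing (1.2 l_c t F_u ≤ 2.4 d t F_u): upper limit = 2.4·1.125·0.75·65 = 131.6 kips.
  Edge l_c = 2.125 − 1.25/2 = 1.5 → r_n = 87.75 kips; interior l_c = 3.75 − 1.25 = 2.5 → r_n = 131.6 kips.
  R_n,bearing = 1·87.75 + 2·131.6 = 351 kips → 0.75 × 351 = 263 kips.
Bolt shear governs: 152 kips.

152 kips (bolt shear governs)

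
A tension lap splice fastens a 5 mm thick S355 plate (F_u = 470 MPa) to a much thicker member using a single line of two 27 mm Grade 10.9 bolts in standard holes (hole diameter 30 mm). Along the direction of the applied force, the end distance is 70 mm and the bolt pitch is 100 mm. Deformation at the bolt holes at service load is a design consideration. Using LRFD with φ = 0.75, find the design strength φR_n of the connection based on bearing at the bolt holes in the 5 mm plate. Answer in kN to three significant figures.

228 kN

Per bolt r_n = 1.2 l_c t F_u ≤ 2.4 d t F_u; upper limit = 2.4 × 27 × 5 × 470 / 1000 = 152.3 kN.
Edge bolt: l_c = 70 − 30/2 = 55 mm → 1.2 × 55 × 5 × 470 / 1000 = 155.1 → r_n = 152.3 kN.
Interior bolts: l_c = 100 − 30 = 70 mm → 1.2 × 70 × 5 × 470 / 1000 = 197.4 → r_n = 152.3 kN.
R_n = 1 × 152.3 + 1 × 152.3 = 304.6 kN.
Design strength φR_n = 0.75 × 304.6 = 228 kN.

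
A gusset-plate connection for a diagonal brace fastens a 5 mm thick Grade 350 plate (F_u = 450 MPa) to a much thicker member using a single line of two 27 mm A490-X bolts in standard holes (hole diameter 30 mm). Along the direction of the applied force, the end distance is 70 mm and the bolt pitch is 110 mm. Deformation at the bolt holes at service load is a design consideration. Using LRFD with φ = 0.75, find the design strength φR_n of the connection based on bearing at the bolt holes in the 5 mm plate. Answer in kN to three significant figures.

219 kN

Per bolt r_n = 1.2 l_c t F_u ≤ 2.4 d t F_u; upper limit = 2.4 × 27 × 5 × 450 / 1000 = 145.8 kN.
Edge bolt: l_c = 70 − 30/2 = 55 mm → 1.2 × 55 × 5 × 450 / 1000 = 148.5 → r_n = 145.8 kN.
Interior bolts: l_c = 110 − 30 = 80 mm → 1.2 × 80 × 5 × 450 / 1000 = 216 → r_n = 145.8 kN.
R_n = 1 × 145.8 + 1 × 145.8 = 291.6 kN.
Design strength φR_n = 0.75 × 291.6 = 219 kN.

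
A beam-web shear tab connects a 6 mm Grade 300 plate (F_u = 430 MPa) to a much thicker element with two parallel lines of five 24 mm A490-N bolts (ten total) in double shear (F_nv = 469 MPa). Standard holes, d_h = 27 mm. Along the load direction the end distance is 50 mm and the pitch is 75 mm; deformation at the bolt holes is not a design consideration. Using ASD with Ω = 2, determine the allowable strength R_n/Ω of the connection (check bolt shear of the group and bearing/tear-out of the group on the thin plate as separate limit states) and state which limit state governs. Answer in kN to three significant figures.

Bolt shear: A_b = π·24²/4 = 452.4 mm²; R_n = 469 × 452.4 × 10 × 2 / 1000 = 4243 kN → 4243 / 2 = 2120 kN.
Bearing (1.5 l_c t F_u ≤ 3.0 d t F_u): upper limit = 3.0·24·6·430 / 1000 = 185.8 kN.
  Edge l_c = 50 − 27/2 = 36.5 → r_n = 141.3 kN; interior l_c = 75 − 27 = 48 → r_n = 185.8 kN.
  R_n,bearing = 2·141.3 + 8·185.8 = 1769 kN → 1769 / 2 = 884 kN.
Bearing governs: 884 kN.

884 kN (bearing governs)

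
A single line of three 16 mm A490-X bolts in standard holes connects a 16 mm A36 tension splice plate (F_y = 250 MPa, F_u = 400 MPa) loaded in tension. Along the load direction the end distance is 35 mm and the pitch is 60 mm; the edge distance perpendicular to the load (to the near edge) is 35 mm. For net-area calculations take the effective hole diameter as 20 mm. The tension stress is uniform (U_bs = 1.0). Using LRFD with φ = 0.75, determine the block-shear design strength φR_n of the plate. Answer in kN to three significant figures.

399 kN

Shear plane L_v = 35 + 2·60 = 155 mm; A_gv = 155 × 16 = 2480 mm².
A_nv = (155 − 2.5·20) × 16 = 1680 mm².
A_nt = (35 − 0.5·20) × 16 = 400 mm².
0.6 F_u A_nv = 403.2 kN; 0.6 F_y A_gv = 372 kN → shear yielding governs the shear term.
R_n = 372 + 1.0 × 400 × 400 / 1000 = 532 kN.
Design strength φR_n = 0.75 × 532 = 399 kN.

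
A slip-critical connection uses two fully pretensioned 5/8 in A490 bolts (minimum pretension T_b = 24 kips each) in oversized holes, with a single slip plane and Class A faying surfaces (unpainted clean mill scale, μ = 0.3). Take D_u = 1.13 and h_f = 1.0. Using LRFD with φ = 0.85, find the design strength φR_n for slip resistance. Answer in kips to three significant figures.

R_n = μ · D_u · h_f · T_b · n_s · n_b = 0.3 × 1.13 × 1.0 × 24 × 1 × 2 = 16.27 kips.
Design strength φR_n = 0.85 × 16.27 = 13.8 kips.

13.8 kips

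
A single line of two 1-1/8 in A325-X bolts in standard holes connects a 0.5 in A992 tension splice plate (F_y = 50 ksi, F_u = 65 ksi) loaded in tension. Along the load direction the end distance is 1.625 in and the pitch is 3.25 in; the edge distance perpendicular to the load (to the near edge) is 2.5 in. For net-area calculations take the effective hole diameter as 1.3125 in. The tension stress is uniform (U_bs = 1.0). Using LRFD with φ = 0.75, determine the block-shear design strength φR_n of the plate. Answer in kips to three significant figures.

87.4 kips

Shear plane L_v = 1.625 + 1·3.25 = 4.875 in; A_gv = 4.875 × 0.5 = 2.438 in².
A_nv = (4.875 − 1.5·1.3125) × 0.5 = 1.453 in².
A_nt = (2.5 − 0.5·1.3125) × 0.5 = 0.9219 in².
0.6 F_u A_nv = 56.67 kips; 0.6 F_y A_gv = 73.12 kips → shear rupture governs the shear term.
R_n = 56.67 + 1.0 × 65 × 0.9219 = 116.6 kips.
Design strength φR_n = 0.75 × 116.6 = 87.4 kips.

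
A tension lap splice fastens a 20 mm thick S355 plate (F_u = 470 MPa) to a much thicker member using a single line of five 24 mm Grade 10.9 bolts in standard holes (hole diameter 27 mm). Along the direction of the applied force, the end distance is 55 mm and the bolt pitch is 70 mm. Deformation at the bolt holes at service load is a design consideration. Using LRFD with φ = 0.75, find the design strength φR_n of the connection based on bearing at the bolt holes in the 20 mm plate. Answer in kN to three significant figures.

1810 kN

Per bolt r_n = 1.2 l_c t F_u ≤ 2.4 d t F_u; upper limit = 2.4 × 24 × 20 × 470 / 1000 = 541.4 kN.
Edge bolt: l_c = 55 − 27/2 = 41.5 mm → 1.2 × 41.5 × 20 × 470 / 1000 = 468.1 → r_n = 468.1 kN.
Interior bolts: l_c = 70 − 27 = 43 mm → 1.2 × 43 × 20 × 470 / 1000 = 485 → r_n = 485 kN.
R_n = 1 × 468.1 + 4 × 485 = 2408 kN.
Design strength φR_n = 0.75 × 2408 = 1810 kN.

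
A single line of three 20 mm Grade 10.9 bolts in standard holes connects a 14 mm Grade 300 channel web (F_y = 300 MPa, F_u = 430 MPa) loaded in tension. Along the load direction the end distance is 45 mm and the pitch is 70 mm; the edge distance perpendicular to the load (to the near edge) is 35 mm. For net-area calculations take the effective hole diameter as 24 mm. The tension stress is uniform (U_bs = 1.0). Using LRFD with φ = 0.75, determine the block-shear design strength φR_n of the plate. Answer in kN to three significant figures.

442 kN

Shear plane L_v = 45 + 2·70 = 185 mm; A_gv = 185 × 14 = 2590 mm².
A_nv = (185 − 2.5·24) × 14 = 1750 mm².
A_nt = (35 − 0.5·24) × 14 = 322 mm².
0.6 F_u A_nv = 451.5 kN; 0.6 F_y A_gv = 466.2 kN → shear rupture governs the shear term.
R_n = 451.5 + 1.0 × 430 × 322 / 1000 = 590 kN.
Design strength φR_n = 0.75 × 590 = 442 kN.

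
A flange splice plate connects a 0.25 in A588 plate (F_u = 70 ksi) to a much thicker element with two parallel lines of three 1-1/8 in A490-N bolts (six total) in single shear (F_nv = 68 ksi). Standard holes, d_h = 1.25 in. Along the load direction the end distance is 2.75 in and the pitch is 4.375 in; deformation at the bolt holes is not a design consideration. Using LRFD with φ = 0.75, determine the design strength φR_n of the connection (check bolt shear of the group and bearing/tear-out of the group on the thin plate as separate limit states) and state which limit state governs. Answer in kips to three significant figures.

Bolt shear: A_b = π·1.125²/4 = 0.994 in²; R_n = 68 × 0.994 × 6 × 1 = 405.6 kips → 0.75 × 405.6 = 304 kips.
Bearing (1.5 l_c t F_u ≤ 3.0 d t F_u): upper limit = 3.0·1.125·0.25·70 = 59.06 kips.
  Edge l_c = 2.75 − 1.25/2 = 2.125 → r_n = 55.78 kips; interior l_c = 4.375 − 1.25 = 3.125 → r_n = 59.06 kips.
  R_n,bearing = 2·55.78 + 4·59.06 = 347.8 kips → 0.75 × 347.8 = 261 kips.
Bearing governs: 261 kips.

261 kips (bearing governs)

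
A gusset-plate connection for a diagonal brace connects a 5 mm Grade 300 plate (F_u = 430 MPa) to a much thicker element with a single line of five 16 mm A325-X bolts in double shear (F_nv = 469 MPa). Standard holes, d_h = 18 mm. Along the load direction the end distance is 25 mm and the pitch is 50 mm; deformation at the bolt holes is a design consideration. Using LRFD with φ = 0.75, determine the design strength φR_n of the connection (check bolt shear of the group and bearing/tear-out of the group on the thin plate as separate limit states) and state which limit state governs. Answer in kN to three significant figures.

Bolt shear: A_b = π·16²/4 = 201.1 mm²; R_n = 469 × 201.1 × 5 × 2 / 1000 = 943 kN → 0.75 × 943 = 707 kN.
Bearing (1.2 l_c t F_u ≤ 2.4 d t F_u): upper limit = 2.4·16·5·430 / 1000 = 82.56 kN.
  Edge l_c = 25 − 18/2 = 16 → r_n = 41.28 kN; interior l_c = 50 − 18 = 32 → r_n = 82.56 kN.
  R_n,bearing = 1·41.28 + 4·82.56 = 371.5 kN → 0.75 × 371.5 = 279 kN.
Bearing governs: 279 kN.

279 kN (bearing governs)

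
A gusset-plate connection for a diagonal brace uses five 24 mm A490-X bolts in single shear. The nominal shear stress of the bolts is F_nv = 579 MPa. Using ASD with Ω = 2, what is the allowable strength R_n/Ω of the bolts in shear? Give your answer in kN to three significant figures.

655 kN

A_b = π × 24² / 4 = 452.4 mm².
R_n = F_nv · A_b · n · n_s = 579 × 452.4 × 5 × 1 / 1000 = 1310 kN.
Allowable strength R_n/Ω = 1310 / 2 = 655 kN.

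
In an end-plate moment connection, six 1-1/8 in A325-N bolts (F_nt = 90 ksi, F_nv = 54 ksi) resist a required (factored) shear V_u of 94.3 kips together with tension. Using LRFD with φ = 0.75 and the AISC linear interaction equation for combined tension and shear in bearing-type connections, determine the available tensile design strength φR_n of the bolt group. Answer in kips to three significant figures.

A_b = π·1.125²/4 = 0.994 in²; f_rv = 94.3 / (6 × 0.994) = 15.81 ksi.
F'_nt = 1.3 F_nt − (F_nt / φF_nv) f_rv = 1.3·90 − (90/(0.75·54))·15.81 = 81.86 ksi, capped at F_nt → F'_nt = 81.86 ksi.
R_n = F'_nt · A_b · n = 81.86 × 0.994 × 6 = 488.2 kips.
Design strength φR_n = 0.75 × 488.2 = 366 kips.

366 kips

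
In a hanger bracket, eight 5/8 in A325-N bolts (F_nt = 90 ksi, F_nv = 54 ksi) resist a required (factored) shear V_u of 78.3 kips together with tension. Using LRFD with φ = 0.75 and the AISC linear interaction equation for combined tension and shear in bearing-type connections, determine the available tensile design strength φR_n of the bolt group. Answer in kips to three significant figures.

84.9 kips

A_b = π·0.625²/4 = 0.3068 in²; f_rv = 78.3 / (8 × 0.3068) = 31.9 ksi.
F'_nt = 1.3 F_nt − (F_nt / φF_nv) f_rv = 1.3·90 − (90/(0.75·54))·31.9 = 46.11 ksi, capped at F_nt → F'_nt = 46.11 ksi.
R_n = F'_nt · A_b · n = 46.11 × 0.3068 × 8 = 113.2 kips.
Design strength φR_n = 0.75 × 113.2 = 84.9 kips.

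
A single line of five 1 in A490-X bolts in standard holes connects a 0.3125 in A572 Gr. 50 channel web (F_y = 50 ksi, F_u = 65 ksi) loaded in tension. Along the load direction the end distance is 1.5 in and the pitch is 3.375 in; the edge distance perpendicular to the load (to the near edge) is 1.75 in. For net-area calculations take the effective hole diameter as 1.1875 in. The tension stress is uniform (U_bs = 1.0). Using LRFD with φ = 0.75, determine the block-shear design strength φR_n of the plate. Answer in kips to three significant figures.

106 kips

Shear plane L_v = 1.5 + 4·3.375 = 15 in; A_gv = 15 × 0.3125 = 4.688 in².
A_nv = (15 − 4.5·1.1875) × 0.3125 = 3.018 in².
A_nt = (1.75 − 0.5·1.1875) × 0.3125 = 0.3613 in².
0.6 F_u A_nv = 117.7 kips; 0.6 F_y A_gv = 140.6 kips → shear rupture governs the shear term.
R_n = 117.7 + 1.0 × 65 × 0.3613 = 141.2 kips.
Design strength φR_n = 0.75 × 141.2 = 106 kips.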